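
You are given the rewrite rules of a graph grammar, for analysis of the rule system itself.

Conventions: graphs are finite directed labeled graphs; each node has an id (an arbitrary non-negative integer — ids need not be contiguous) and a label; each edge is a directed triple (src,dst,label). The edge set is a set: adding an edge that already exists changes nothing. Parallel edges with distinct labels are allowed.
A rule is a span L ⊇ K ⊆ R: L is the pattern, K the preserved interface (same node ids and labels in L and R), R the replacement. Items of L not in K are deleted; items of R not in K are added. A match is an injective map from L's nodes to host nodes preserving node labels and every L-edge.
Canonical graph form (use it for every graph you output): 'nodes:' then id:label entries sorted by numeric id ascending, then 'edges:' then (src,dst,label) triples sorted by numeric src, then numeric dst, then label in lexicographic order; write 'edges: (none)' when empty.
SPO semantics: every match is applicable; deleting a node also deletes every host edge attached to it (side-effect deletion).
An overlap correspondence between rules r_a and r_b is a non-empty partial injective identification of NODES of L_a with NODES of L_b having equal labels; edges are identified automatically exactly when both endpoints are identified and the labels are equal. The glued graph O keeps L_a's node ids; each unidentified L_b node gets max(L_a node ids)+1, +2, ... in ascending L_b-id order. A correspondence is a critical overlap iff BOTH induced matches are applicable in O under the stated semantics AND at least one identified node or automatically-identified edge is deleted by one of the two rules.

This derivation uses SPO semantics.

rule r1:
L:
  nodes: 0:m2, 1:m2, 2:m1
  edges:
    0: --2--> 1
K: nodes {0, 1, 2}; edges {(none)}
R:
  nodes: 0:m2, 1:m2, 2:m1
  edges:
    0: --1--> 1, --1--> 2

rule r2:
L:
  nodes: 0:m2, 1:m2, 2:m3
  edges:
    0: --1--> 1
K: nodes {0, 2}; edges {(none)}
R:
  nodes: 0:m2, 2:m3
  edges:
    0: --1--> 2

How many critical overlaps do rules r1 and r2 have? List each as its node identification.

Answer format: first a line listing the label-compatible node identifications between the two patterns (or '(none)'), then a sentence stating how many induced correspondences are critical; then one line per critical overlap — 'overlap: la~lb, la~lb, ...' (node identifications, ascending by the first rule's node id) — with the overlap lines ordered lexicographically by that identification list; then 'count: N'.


label-compatible node identifications between L(r1) and L(r2): 0~0, 0~1, 1~0, 1~1
4 of the induced correspondences are critical overlaps of r1 and r2.
overlap: 0~0, 1~1
overlap: 0~1
overlap: 0~1, 1~0
overlap: 1~1
count: 4


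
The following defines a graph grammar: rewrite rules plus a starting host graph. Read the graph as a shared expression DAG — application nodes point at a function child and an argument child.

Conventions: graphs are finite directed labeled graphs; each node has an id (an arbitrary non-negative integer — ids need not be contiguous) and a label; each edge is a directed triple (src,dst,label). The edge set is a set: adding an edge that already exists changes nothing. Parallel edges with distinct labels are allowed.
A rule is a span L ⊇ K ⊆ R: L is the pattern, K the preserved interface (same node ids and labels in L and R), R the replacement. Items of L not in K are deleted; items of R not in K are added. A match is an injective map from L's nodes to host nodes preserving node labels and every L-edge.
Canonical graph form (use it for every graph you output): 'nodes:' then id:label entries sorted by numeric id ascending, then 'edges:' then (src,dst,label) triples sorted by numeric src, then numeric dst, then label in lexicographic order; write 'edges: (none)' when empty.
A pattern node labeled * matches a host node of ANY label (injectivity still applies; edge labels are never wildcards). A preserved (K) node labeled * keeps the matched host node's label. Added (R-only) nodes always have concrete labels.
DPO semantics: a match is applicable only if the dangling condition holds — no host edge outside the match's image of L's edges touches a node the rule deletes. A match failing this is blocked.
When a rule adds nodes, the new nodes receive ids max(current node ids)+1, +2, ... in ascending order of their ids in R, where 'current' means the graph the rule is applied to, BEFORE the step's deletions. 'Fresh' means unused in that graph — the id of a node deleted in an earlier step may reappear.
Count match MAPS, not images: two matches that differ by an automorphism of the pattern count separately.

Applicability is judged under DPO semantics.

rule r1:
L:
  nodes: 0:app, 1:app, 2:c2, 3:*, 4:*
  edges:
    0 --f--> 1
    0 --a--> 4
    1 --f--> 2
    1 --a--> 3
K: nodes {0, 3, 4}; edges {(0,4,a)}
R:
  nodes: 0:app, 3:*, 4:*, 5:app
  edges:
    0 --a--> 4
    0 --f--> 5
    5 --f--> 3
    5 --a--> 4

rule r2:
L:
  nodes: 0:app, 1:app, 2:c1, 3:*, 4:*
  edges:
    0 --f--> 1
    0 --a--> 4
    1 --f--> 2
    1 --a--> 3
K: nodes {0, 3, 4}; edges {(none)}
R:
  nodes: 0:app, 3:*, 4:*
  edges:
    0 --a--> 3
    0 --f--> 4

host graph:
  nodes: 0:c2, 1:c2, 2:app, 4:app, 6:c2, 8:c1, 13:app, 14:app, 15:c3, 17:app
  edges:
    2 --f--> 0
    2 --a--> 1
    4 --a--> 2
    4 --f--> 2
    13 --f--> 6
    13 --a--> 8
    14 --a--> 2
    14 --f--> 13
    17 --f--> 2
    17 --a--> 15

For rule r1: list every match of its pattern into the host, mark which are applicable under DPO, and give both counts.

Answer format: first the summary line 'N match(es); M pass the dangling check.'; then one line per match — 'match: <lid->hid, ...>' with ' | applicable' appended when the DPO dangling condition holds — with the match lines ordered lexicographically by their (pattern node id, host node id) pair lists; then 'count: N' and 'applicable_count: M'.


2 match(es); 1 pass the dangling check.
match: 0->14, 1->13, 2->6, 3->8, 4->2 | applicable
match: 0->17, 1->2, 2->0, 3->1, 4->15
count: 2
applicable_count: 1


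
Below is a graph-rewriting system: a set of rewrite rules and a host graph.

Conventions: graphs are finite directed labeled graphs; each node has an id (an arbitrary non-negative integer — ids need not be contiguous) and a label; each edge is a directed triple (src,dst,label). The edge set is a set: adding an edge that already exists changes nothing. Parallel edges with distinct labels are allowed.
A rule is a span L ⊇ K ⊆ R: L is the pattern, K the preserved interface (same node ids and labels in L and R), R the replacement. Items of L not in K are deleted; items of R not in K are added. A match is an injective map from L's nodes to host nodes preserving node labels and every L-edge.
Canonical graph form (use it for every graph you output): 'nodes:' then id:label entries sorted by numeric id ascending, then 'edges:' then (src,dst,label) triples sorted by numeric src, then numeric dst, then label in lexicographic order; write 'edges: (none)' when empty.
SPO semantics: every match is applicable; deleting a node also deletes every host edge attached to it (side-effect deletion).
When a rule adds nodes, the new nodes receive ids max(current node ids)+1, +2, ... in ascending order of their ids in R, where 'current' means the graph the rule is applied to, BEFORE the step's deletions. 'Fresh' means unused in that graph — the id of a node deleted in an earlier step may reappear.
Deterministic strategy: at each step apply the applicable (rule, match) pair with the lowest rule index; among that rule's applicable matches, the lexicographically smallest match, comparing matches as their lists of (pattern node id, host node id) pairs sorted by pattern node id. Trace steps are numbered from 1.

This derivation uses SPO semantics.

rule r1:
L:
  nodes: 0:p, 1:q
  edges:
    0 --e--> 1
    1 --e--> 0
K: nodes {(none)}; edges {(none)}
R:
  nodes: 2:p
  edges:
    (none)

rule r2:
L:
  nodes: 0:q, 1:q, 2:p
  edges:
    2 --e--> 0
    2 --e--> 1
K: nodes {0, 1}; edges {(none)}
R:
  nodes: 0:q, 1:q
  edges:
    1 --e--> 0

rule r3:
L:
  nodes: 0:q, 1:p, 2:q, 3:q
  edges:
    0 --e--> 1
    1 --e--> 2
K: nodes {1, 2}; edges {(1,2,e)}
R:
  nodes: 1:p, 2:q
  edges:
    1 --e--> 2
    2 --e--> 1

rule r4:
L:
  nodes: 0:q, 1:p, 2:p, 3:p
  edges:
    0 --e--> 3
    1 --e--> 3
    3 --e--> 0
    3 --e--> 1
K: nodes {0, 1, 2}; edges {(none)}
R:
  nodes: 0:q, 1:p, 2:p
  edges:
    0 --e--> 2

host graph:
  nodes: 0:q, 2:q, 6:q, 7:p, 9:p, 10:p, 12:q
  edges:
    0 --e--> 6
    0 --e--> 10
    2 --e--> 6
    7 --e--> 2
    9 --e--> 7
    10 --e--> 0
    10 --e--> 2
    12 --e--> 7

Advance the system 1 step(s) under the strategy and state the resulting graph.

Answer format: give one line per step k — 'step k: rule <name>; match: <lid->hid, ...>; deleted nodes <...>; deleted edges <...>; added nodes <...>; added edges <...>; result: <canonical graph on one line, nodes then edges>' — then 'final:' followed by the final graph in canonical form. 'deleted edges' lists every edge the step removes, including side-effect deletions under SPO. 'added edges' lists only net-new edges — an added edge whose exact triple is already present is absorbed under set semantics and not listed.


step 1: rule r1; match: 0->10, 1->0; deleted nodes 0, 10; deleted edges (0,6,e); (0,10,e); (10,0,e); (10,2,e); added nodes 13; added edges (none); result: nodes: 2:q, 6:q, 7:p, 9:p, 12:q, 13:p edges: (2,6,e); (7,2,e); (9,7,e); (12,7,e)
final:
nodes: 2:q, 6:q, 7:p, 9:p, 12:q, 13:p
edges: (2,6,e); (7,2,e); (9,7,e); (12,7,e)


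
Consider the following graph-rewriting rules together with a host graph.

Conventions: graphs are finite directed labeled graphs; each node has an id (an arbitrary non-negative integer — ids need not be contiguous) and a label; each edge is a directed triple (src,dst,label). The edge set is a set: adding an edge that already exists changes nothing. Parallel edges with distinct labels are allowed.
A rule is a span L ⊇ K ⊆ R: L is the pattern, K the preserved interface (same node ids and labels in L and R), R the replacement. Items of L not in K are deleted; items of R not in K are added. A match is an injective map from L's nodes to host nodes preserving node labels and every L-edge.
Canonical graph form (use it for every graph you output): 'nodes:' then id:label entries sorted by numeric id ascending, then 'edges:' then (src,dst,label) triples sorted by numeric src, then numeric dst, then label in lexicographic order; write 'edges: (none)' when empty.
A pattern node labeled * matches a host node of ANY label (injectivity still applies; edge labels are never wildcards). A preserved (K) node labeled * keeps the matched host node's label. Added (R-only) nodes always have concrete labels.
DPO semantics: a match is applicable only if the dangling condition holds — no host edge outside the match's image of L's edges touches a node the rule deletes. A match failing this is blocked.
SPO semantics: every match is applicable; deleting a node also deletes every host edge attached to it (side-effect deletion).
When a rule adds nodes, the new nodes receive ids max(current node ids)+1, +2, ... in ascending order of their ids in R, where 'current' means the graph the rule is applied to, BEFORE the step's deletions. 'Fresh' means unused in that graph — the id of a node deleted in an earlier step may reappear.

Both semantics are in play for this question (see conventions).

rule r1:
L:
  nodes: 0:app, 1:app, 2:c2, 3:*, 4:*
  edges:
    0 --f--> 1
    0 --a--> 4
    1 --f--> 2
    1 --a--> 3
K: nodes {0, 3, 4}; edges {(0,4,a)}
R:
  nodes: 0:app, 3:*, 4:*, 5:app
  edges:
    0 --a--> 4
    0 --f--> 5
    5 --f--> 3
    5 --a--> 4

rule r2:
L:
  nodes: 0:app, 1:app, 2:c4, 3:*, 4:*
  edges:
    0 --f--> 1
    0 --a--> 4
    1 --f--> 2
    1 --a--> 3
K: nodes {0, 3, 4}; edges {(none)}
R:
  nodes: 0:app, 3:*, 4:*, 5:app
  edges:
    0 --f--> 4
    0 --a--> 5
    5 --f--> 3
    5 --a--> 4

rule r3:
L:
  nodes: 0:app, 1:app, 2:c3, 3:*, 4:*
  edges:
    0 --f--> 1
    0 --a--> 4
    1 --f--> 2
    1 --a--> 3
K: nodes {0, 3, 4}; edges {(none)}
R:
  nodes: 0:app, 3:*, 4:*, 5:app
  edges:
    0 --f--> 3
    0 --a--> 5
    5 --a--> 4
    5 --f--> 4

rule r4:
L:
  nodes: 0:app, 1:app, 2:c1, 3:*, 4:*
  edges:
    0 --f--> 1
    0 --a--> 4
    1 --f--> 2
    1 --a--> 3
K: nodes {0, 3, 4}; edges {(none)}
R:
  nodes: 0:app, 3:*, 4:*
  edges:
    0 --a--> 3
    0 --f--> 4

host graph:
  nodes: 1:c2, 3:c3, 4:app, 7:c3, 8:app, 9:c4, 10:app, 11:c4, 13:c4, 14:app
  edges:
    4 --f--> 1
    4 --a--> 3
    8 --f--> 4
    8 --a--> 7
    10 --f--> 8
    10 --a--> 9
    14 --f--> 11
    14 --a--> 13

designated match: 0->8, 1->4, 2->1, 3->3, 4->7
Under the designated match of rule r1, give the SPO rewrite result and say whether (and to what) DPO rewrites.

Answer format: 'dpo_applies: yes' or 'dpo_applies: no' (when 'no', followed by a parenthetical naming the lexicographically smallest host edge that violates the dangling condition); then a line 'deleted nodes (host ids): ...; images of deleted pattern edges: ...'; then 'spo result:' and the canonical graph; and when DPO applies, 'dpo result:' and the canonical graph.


dpo_applies: yes
deleted nodes (host ids): 1, 4; images of deleted pattern edges: (4,1,f); (4,3,a); (8,4,f)
spo result:
nodes: 3:c3, 7:c3, 8:app, 9:c4, 10:app, 11:c4, 13:c4, 14:app, 15:app
edges: (8,7,a); (8,15,f); (10,8,f); (10,9,a); (14,11,f); (14,13,a); (15,3,f); (15,7,a)
dpo result:
nodes: 3:c3, 7:c3, 8:app, 9:c4, 10:app, 11:c4, 13:c4, 14:app, 15:app
edges: (8,7,a); (8,15,f); (10,8,f); (10,9,a); (14,11,f); (14,13,a); (15,3,f); (15,7,a)


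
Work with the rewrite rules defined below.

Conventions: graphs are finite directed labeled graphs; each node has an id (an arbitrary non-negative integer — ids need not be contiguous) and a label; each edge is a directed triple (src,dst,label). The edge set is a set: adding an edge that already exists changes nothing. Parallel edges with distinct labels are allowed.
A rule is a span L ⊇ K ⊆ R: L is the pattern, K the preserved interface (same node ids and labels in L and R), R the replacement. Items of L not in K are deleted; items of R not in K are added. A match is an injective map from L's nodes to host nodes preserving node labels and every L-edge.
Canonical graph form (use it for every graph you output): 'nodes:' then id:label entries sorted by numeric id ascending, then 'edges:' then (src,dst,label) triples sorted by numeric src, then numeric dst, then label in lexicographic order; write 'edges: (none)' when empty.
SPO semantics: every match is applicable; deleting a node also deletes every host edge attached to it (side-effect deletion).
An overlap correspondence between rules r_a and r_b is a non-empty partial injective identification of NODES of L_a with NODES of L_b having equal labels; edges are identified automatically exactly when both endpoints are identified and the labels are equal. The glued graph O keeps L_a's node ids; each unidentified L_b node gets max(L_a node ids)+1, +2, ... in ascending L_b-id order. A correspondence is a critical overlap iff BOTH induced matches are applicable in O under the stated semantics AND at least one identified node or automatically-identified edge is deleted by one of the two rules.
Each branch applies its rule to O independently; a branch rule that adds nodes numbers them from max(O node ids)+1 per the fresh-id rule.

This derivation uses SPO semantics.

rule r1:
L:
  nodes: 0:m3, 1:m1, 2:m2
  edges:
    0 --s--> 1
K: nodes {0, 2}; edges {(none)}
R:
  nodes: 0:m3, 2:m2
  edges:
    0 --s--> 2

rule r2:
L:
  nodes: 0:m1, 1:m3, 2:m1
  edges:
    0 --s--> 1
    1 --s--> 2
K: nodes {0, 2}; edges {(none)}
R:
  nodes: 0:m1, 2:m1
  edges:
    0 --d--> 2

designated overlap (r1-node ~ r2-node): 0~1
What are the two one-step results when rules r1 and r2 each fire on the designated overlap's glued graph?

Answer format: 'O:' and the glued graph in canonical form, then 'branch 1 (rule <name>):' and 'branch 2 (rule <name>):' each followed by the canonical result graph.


O:
nodes: 0:m3, 1:m1, 2:m2, 3:m1, 4:m1
edges: (0,1,s); (0,4,s); (3,0,s)
branch 1 (rule r1):
nodes: 0:m3, 2:m2, 3:m1, 4:m1
edges: (0,2,s); (0,4,s); (3,0,s)
branch 2 (rule r2):
nodes: 1:m1, 2:m2, 3:m1, 4:m1
edges: (3,4,d)


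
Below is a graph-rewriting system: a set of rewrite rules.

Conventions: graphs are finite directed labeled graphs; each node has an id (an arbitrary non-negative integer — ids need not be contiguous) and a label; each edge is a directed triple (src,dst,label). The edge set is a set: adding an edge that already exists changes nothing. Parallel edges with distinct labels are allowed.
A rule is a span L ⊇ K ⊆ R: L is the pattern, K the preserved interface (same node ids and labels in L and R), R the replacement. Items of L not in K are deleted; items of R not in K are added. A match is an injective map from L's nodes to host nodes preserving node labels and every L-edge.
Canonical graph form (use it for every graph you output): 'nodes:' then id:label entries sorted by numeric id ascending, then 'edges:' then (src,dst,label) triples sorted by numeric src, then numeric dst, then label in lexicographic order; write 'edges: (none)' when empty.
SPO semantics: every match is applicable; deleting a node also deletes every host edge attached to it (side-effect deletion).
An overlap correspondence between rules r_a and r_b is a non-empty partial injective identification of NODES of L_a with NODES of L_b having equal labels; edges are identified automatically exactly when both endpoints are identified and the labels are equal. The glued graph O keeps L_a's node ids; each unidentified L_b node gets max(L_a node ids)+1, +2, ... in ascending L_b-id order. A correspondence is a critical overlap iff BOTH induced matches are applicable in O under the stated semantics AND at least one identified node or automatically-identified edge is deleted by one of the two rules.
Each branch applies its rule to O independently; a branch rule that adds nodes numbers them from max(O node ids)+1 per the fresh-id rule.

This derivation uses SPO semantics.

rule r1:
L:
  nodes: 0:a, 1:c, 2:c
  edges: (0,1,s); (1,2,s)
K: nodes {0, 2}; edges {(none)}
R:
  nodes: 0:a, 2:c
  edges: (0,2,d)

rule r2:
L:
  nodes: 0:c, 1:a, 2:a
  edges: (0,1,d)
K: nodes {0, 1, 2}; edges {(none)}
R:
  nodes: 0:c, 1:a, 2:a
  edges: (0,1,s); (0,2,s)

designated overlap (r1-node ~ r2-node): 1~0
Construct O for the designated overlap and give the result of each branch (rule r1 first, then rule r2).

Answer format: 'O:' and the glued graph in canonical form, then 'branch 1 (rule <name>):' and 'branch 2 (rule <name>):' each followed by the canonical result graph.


O:
nodes: 0:a, 1:c, 2:c, 3:a, 4:a
edges: (0,1,s); (1,2,s); (1,3,d)
branch 1 (rule r1):
nodes: 0:a, 2:c, 3:a, 4:a
edges: (0,2,d)
branch 2 (rule r2):
nodes: 0:a, 1:c, 2:c, 3:a, 4:a
edges: (0,1,s); (1,2,s); (1,3,s); (1,4,s)


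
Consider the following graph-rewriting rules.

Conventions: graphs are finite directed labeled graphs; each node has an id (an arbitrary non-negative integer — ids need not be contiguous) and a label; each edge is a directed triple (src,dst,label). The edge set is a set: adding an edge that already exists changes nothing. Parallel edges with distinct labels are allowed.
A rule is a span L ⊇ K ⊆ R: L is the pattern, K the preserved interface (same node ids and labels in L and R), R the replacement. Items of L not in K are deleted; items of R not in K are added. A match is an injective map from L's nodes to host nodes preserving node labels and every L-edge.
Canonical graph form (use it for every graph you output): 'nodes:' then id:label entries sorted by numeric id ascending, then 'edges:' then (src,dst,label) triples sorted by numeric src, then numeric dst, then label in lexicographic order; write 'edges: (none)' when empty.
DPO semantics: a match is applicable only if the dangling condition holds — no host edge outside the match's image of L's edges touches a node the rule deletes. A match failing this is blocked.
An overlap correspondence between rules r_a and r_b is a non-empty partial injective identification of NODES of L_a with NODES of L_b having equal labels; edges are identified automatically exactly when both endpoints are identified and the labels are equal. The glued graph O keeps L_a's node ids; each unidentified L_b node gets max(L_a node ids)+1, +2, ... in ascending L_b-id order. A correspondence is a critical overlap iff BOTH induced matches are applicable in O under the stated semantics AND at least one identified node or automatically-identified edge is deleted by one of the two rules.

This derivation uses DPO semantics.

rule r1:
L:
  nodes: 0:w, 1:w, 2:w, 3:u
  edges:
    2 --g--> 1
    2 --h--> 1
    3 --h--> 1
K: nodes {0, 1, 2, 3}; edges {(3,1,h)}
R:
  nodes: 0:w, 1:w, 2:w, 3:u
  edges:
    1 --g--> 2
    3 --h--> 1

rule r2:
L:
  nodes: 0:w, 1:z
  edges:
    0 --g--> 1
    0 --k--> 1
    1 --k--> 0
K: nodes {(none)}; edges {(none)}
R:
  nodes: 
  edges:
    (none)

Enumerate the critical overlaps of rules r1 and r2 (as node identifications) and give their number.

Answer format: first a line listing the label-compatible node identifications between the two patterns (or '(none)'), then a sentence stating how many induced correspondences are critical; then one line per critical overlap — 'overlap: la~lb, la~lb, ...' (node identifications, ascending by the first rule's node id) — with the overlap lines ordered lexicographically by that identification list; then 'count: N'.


label-compatible node identifications between L(r1) and L(r2): 0~0, 1~0, 2~0
1 of the induced correspondences is a critical overlap of r1 and r2.
overlap: 0~0
count: 1


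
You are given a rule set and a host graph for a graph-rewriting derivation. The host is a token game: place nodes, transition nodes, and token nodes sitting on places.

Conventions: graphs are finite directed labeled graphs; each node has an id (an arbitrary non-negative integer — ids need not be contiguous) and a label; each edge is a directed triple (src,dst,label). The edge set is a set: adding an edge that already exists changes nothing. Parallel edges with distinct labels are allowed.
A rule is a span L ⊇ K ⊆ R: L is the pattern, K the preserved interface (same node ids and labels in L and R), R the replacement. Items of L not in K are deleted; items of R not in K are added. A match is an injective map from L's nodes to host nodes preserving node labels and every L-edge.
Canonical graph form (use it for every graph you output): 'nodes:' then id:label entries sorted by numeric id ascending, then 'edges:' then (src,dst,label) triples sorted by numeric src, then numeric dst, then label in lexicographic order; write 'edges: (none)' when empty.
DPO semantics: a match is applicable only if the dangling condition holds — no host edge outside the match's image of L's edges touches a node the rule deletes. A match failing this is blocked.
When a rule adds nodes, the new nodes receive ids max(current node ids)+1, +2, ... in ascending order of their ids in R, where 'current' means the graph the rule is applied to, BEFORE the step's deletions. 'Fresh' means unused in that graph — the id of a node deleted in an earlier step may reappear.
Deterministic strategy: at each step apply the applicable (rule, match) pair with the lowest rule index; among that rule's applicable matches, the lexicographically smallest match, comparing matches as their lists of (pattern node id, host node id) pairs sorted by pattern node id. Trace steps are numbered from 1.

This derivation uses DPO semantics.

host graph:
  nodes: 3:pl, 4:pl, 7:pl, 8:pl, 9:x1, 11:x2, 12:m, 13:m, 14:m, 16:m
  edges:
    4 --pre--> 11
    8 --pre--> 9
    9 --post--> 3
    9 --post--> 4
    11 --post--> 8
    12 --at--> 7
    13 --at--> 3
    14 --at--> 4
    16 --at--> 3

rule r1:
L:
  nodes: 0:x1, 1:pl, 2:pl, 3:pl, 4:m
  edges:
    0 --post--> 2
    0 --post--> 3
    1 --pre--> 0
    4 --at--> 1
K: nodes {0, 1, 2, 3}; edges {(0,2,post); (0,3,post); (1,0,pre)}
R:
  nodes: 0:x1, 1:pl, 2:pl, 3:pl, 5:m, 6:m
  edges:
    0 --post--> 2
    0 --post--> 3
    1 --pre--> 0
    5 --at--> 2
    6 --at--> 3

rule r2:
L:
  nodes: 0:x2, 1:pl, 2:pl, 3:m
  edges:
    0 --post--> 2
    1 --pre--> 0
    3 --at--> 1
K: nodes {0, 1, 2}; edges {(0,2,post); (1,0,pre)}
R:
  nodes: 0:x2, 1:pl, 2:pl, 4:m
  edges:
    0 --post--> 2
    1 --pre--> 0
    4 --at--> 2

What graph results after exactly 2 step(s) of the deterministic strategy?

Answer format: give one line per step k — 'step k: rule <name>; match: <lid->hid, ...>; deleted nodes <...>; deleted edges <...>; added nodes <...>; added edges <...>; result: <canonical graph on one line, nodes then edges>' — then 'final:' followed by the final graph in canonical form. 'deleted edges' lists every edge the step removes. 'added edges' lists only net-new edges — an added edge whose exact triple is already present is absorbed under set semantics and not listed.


step 1: rule r2; match: 0->11, 1->4, 2->8, 3->14; deleted nodes 14; deleted edges (14,4,at); added nodes 17; added edges (17,8,at); result: nodes: 3:pl, 4:pl, 7:pl, 8:pl, 9:x1, 11:x2, 12:m, 13:m, 16:m, 17:m edges: (4,11,pre); (8,9,pre); (9,3,post); (9,4,post); (11,8,post); (12,7,at); (13,3,at); (16,3,at); (17,8,at)
step 2: rule r1; match: 0->9, 1->8, 2->3, 3->4, 4->17; deleted nodes 17; deleted edges (17,8,at); added nodes 18, 19; added edges (18,3,at); (19,4,at); result: nodes: 3:pl, 4:pl, 7:pl, 8:pl, 9:x1, 11:x2, 12:m, 13:m, 16:m, 18:m, 19:m edges: (4,11,pre); (8,9,pre); (9,3,post); (9,4,post); (11,8,post); (12,7,at); (13,3,at); (16,3,at); (18,3,at); (19,4,at)
final:
nodes: 3:pl, 4:pl, 7:pl, 8:pl, 9:x1, 11:x2, 12:m, 13:m, 16:m, 18:m, 19:m
edges: (4,11,pre); (8,9,pre); (9,3,post); (9,4,post); (11,8,post); (12,7,at); (13,3,at); (16,3,at); (18,3,at); (19,4,at)


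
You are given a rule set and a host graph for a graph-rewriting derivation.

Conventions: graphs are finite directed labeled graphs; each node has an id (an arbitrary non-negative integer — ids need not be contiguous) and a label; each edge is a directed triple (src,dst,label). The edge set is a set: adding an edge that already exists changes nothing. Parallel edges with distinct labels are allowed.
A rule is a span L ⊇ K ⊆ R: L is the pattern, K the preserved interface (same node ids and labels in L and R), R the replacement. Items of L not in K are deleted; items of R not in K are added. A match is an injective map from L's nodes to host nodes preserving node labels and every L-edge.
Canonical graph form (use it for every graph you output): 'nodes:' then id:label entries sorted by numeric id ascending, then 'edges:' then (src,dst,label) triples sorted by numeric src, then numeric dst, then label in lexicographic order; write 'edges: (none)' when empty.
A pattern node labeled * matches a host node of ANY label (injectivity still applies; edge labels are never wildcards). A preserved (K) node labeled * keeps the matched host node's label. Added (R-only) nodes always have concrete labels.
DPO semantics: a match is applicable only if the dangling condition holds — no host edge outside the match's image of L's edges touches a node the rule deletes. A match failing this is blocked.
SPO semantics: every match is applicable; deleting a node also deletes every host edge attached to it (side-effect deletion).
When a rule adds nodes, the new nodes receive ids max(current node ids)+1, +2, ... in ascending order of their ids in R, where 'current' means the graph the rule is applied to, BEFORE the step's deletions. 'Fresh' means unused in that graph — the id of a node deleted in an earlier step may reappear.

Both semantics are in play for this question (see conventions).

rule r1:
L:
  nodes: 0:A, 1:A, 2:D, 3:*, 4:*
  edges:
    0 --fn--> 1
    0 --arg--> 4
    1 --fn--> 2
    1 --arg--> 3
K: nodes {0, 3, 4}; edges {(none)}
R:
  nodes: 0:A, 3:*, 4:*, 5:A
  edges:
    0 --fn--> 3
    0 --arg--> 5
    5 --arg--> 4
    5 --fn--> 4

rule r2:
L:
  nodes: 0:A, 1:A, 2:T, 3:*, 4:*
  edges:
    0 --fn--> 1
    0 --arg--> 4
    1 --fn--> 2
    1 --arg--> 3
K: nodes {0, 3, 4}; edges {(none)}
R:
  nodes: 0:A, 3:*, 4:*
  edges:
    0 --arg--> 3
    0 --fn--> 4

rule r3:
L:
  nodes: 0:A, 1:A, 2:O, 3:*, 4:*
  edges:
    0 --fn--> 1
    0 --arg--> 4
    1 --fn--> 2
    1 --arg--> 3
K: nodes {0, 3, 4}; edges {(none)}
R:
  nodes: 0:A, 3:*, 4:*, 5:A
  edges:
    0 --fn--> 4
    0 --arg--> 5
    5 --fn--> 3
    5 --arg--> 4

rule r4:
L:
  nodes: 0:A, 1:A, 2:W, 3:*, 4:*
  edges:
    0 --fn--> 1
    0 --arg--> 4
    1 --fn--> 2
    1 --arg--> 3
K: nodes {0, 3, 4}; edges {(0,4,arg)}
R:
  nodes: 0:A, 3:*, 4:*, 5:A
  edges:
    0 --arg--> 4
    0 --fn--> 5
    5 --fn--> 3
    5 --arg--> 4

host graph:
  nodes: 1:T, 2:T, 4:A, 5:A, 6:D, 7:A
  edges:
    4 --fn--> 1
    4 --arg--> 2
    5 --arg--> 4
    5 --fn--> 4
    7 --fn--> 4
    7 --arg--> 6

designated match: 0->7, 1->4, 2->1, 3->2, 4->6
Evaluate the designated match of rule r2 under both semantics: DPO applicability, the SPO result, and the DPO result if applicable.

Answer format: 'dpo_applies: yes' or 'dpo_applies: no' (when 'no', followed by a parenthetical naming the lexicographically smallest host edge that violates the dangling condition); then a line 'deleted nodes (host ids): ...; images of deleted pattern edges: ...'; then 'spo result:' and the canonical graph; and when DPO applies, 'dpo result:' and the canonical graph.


dpo_applies: no
(the rule deletes node 4, which keeps host edge (5,4,arg) outside the match image — the dangling condition fails, DPO blocks; SPO proceeds and side-deletes such edges)
deleted nodes (host ids): 1, 4; images of deleted pattern edges: (4,1,fn); (4,2,arg); (7,4,fn); (7,6,arg)
spo result:
nodes: 2:T, 5:A, 6:D, 7:A
edges: (7,2,arg); (7,6,fn)


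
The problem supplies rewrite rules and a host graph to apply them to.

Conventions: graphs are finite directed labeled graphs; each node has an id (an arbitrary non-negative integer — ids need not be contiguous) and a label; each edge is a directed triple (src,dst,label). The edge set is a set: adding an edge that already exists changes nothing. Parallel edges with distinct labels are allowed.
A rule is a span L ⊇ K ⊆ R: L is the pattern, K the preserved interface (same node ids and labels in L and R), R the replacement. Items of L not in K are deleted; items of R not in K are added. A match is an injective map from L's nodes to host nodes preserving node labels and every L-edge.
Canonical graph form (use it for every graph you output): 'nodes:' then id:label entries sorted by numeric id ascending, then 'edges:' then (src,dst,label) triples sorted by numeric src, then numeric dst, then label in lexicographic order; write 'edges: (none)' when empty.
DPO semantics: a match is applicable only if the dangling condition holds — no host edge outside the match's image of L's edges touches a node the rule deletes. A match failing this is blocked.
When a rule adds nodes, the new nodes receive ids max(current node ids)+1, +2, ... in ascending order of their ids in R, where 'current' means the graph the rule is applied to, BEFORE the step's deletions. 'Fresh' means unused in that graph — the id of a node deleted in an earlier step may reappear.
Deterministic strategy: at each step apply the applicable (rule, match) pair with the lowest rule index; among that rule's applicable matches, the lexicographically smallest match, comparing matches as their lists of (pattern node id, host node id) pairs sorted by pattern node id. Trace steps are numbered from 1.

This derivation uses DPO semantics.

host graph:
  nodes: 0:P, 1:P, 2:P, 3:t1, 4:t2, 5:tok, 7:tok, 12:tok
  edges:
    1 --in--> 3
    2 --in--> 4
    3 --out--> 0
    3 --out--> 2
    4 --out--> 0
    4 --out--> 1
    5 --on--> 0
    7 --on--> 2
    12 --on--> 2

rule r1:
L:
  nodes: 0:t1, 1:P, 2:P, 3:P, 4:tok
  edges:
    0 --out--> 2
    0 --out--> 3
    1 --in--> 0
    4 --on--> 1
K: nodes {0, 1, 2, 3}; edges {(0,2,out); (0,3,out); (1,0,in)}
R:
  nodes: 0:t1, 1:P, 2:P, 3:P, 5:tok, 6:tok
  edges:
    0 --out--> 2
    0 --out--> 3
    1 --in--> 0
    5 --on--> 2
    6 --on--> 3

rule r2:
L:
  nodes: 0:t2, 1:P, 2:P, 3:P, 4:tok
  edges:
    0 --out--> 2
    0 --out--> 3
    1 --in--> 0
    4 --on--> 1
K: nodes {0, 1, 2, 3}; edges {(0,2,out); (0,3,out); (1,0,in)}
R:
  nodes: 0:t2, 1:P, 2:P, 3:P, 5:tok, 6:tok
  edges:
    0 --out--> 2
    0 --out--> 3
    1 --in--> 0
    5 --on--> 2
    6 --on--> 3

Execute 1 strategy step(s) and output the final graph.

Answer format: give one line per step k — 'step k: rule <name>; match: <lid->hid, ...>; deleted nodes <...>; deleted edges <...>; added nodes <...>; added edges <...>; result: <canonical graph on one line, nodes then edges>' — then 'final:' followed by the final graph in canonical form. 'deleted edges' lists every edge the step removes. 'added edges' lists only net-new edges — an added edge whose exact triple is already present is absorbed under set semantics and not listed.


step 1: rule r2; match: 0->4, 1->2, 2->0, 3->1, 4->7; deleted nodes 7; deleted edges (7,2,on); added nodes 13, 14; added edges (13,0,on); (14,1,on); result: nodes: 0:P, 1:P, 2:P, 3:t1, 4:t2, 5:tok, 12:tok, 13:tok, 14:tok edges: (1,3,in); (2,4,in); (3,0,out); (3,2,out); (4,0,out); (4,1,out); (5,0,on); (12,2,on); (13,0,on); (14,1,on)
final:
nodes: 0:P, 1:P, 2:P, 3:t1, 4:t2, 5:tok, 12:tok, 13:tok, 14:tok
edges: (1,3,in); (2,4,in); (3,0,out); (3,2,out); (4,0,out); (4,1,out); (5,0,on); (12,2,on); (13,0,on); (14,1,on)


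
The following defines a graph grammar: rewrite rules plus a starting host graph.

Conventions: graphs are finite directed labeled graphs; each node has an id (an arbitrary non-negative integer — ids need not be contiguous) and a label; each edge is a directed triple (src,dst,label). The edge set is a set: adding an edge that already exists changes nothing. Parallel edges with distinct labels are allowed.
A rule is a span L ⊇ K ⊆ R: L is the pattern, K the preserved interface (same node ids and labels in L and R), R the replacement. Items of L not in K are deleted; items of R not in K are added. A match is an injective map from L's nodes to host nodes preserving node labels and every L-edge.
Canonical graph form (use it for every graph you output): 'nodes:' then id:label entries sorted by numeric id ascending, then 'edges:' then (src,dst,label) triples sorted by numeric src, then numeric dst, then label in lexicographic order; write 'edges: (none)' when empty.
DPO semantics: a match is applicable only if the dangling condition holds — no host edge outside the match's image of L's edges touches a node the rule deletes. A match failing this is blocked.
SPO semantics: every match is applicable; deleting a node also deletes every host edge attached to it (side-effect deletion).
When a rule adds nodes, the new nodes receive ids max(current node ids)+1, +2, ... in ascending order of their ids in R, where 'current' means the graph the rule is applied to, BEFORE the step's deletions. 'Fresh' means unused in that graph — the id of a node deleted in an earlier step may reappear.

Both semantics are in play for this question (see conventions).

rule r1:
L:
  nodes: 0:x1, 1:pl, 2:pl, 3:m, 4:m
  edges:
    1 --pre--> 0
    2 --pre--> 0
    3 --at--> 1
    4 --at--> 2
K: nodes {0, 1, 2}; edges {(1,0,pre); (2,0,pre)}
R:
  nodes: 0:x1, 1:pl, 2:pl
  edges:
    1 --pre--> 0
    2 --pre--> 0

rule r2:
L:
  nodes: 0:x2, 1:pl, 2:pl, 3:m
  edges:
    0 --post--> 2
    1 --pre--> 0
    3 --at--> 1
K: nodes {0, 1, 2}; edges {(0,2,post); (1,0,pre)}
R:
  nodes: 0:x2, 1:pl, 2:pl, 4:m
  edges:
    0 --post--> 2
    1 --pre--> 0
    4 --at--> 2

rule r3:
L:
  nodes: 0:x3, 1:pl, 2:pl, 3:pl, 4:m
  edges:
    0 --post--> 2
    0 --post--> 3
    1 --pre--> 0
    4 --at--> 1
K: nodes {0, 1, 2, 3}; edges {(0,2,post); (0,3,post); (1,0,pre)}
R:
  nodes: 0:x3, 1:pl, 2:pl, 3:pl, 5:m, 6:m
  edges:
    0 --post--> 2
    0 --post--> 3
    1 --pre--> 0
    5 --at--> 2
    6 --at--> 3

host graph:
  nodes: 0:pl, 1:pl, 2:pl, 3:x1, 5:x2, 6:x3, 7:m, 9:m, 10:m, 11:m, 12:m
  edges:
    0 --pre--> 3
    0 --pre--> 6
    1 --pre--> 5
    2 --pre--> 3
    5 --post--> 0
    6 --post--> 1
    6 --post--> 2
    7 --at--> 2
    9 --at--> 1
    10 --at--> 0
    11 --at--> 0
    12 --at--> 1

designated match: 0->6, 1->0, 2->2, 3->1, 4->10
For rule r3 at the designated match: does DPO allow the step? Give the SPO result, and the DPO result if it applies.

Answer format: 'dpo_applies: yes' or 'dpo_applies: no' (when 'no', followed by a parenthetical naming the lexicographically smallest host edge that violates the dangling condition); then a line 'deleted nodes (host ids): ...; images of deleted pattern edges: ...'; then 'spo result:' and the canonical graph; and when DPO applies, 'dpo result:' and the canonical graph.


dpo_applies: yes
deleted nodes (host ids): 10; images of deleted pattern edges: (10,0,at)
spo result:
nodes: 0:pl, 1:pl, 2:pl, 3:x1, 5:x2, 6:x3, 7:m, 9:m, 11:m, 12:m, 13:m, 14:m
edges: (0,3,pre); (0,6,pre); (1,5,pre); (2,3,pre); (5,0,post); (6,1,post); (6,2,post); (7,2,at); (9,1,at); (11,0,at); (12,1,at); (13,2,at); (14,1,at)
dpo result:
nodes: 0:pl, 1:pl, 2:pl, 3:x1, 5:x2, 6:x3, 7:m, 9:m, 11:m, 12:m, 13:m, 14:m
edges: (0,3,pre); (0,6,pre); (1,5,pre); (2,3,pre); (5,0,post); (6,1,post); (6,2,post); (7,2,at); (9,1,at); (11,0,at); (12,1,at); (13,2,at); (14,1,at)


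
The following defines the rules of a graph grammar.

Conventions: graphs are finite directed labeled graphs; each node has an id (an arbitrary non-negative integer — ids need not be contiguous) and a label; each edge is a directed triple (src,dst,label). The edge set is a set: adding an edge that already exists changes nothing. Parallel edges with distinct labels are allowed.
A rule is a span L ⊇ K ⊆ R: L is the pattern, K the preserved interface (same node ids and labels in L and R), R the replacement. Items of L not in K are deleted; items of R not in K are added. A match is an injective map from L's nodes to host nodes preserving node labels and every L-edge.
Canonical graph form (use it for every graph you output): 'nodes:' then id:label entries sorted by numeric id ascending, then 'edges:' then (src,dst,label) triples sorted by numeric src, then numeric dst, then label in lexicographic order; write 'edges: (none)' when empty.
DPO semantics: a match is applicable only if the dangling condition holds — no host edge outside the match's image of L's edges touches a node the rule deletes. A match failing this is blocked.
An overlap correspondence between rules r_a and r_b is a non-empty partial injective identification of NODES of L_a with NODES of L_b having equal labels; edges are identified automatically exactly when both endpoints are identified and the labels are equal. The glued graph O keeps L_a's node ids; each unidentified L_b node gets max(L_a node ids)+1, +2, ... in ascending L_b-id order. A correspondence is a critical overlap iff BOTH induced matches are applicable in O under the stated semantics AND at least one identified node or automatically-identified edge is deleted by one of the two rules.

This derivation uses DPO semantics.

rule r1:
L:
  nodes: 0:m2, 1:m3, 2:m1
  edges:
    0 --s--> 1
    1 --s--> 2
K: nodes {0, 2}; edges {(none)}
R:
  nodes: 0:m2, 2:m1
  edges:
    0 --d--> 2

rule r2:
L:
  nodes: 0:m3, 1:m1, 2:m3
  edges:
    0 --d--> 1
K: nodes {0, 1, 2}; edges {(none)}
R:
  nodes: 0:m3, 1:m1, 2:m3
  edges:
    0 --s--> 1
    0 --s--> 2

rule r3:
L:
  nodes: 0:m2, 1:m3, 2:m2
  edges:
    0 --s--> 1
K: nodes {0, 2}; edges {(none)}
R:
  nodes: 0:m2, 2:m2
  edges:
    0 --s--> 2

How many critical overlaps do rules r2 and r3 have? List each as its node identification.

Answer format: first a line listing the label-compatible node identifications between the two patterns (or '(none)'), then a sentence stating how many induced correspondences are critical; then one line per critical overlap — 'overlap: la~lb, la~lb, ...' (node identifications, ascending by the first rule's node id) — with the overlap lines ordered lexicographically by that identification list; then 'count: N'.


label-compatible node identifications between L(r2) and L(r3): 0~1, 2~1
1 of the induced correspondences is a critical overlap of r2 and r3.
overlap: 2~1
count: 1


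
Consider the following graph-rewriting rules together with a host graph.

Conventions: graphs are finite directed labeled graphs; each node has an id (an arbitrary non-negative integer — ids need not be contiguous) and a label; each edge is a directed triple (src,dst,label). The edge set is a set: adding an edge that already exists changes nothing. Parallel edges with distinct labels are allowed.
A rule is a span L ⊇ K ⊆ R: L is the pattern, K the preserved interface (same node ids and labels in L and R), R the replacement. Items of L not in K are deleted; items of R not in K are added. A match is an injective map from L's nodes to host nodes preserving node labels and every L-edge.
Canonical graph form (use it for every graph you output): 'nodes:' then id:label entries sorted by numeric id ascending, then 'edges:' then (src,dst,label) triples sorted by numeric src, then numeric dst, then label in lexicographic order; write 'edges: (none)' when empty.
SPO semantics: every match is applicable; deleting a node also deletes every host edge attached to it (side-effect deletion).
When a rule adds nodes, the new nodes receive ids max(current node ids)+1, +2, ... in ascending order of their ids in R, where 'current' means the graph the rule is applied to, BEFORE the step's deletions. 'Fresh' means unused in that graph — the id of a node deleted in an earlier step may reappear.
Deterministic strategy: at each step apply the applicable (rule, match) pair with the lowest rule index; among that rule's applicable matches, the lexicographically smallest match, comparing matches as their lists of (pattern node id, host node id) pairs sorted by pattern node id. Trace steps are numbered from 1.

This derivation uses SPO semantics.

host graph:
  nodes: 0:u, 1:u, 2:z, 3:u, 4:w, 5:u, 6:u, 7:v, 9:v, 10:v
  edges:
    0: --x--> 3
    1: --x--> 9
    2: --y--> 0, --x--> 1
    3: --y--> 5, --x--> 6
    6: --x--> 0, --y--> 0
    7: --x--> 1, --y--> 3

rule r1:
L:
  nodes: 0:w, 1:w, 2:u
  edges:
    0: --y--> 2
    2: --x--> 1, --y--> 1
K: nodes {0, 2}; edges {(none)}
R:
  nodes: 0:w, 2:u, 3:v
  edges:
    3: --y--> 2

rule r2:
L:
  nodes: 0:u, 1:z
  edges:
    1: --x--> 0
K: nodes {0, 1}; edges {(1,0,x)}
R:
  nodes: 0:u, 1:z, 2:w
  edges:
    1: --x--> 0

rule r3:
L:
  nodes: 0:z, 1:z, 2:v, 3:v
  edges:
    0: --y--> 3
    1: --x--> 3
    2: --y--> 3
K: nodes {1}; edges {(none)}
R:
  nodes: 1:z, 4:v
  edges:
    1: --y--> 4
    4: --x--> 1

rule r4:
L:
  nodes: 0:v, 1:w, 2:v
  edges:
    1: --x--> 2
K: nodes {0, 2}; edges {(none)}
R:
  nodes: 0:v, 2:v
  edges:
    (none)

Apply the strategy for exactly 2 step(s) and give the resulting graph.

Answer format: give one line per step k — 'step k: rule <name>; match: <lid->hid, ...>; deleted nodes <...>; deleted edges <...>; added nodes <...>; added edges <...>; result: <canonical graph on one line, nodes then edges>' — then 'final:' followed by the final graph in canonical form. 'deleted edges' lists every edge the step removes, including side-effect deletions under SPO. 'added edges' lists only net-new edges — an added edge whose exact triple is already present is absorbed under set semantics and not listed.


step 1: rule r2; match: 0->1, 1->2; deleted nodes (none); deleted edges (none); added nodes 11; added edges (none); result: nodes: 0:u, 1:u, 2:z, 3:u, 4:w, 5:u, 6:u, 7:v, 9:v, 10:v, 11:w edges: (0,3,x); (1,9,x); (2,0,y); (2,1,x); (3,5,y); (3,6,x); (6,0,x); (6,0,y); (7,1,x); (7,3,y)
step 2: rule r2; match: 0->1, 1->2; deleted nodes (none); deleted edges (none); added nodes 12; added edges (none); result: nodes: 0:u, 1:u, 2:z, 3:u, 4:w, 5:u, 6:u, 7:v, 9:v, 10:v, 11:w, 12:w edges: (0,3,x); (1,9,x); (2,0,y); (2,1,x); (3,5,y); (3,6,x); (6,0,x); (6,0,y); (7,1,x); (7,3,y)
final:
nodes: 0:u, 1:u, 2:z, 3:u, 4:w, 5:u, 6:u, 7:v, 9:v, 10:v, 11:w, 12:w
edges: (0,3,x); (1,9,x); (2,0,y); (2,1,x); (3,5,y); (3,6,x); (6,0,x); (6,0,y); (7,1,x); (7,3,y)
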